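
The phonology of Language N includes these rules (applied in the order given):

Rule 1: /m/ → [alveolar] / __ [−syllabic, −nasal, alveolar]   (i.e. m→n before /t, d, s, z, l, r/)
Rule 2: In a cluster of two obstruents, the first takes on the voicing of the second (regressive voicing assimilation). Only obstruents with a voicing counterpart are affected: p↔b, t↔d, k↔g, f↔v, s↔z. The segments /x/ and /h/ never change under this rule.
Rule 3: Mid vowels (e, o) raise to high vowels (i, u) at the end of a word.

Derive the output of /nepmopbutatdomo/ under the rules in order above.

Rule 1 (nasal place assimilation): no segment meets the environment; /nepmopbutatdomo/ is unchanged.
Rule 2 (regressive voicing assimilation): /p/ precedes the voiced obstruent /b/, so it voices to [b] by assimilation. /t/ precedes the voiced obstruent /d/, so it voices to [d] by assimilation. /nepmopbutatdomo/ → nepmobbutaddomo.
Rule 3 (final vowel raising): /o/ is a mid vowel in word-final position, so it raises to [u]. /nepmobbutaddomo/ → nepmobbutaddomu.

nepmobbutaddomu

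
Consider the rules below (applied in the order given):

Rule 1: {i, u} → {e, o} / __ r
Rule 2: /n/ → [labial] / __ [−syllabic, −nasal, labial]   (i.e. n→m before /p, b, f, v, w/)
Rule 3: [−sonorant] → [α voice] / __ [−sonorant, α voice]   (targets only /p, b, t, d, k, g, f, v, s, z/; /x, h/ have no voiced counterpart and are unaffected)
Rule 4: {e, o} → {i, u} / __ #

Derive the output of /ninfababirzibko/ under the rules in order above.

nimfababerzipku

Rule 1 (pre-rhotic lowering): /i/ is a high vowel immediately before /r/, so it lowers to [e]. /ninfababirzibko/ → ninfababerzibko.
Rule 2 (nasal place assimilation): /n/ precedes the labial consonant /f/, so it assimilates in place to [m]. /ninfababerzibko/ → nimfababerzibko.
Rule 3 (regressive voicing assimilation): /b/ precedes the voiceless obstruent /k/, so it devoices to [p] by assimilation. /nimfababerzibko/ → nimfababerzipko.
Rule 4 (final vowel raising): /o/ is a mid vowel in word-final position, so it raises to [u]. /nimfababerzipko/ → nimfababerzipku.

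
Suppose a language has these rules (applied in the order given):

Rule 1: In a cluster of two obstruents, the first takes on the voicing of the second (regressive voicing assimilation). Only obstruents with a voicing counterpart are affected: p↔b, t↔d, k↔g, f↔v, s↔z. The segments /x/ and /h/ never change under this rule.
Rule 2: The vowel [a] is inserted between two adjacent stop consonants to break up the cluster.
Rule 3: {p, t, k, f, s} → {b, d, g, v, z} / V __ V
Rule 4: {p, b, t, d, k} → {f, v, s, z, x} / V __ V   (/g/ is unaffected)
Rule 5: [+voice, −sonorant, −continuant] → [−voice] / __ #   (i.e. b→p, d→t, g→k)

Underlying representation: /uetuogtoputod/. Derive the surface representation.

Rule 1 (regressive voicing assimilation): /g/ precedes the voiceless obstruent /t/, so it devoices to [k] by assimilation. /uetuogtoputod/ → uetuoktoputod.
Rule 2 (stop-cluster a-epenthesis): /k/ and /t/ form a stop–stop cluster, so [a] is inserted between them. /uetuoktoputod/ → uetuokatoputod.
Rule 3 (intervocalic voicing): /t/ is a voiceless obstruent between vowels /e/ and /u/, so it voices to [d]. /k/ is a voiceless obstruent between vowels /o/ and /a/, so it voices to [g]. /t/ is a voiceless obstruent between vowels /a/ and /o/, so it voices to [d]. /p/ is a voiceless obstruent between vowels /o/ and /u/, so it voices to [b]. /t/ is a voiceless obstruent between vowels /u/ and /o/, so it voices to [d]. /uetuokatoputod/ → ueduogadobudod.
Rule 4 (intervocalic spirantization): /d/ is a stop between vowels /e/ and /u/, so it spirantizes to the fricative [z]. /d/ is a stop between vowels /a/ and /o/, so it spirantizes to the fricative [z]. /b/ is a stop between vowels /o/ and /u/, so it spirantizes to the fricative [v]. /d/ is a stop between vowels /u/ and /o/, so it spirantizes to the fricative [z]. /ueduogadobudod/ → uezuogazovuzod.
Rule 5 (final devoicing): /d/ is a voiced stop in word-final position, so it devoices to [t]. /uezuogazovuzod/ → uezuogazovuzot.

uezuogazovuzot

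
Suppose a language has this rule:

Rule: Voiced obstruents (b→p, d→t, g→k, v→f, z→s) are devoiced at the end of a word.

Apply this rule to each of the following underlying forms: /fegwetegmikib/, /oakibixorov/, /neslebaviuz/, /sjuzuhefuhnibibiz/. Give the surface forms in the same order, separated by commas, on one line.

fegwetegmikip, oakibixorof, neslebavius, sjuzuhefuhnibibis

/fegwetegmikib/: /b/ is a voiced obstruent in word-final position, so it devoices to [p]. → [fegwetegmikip].
/oakibixorov/: /v/ is a voiced obstruent in word-final position, so it devoices to [f]. → [oakibixorof].
/neslebaviuz/: /z/ is a voiced obstruent in word-final position, so it devoices to [s]. → [neslebavius].
/sjuzuhefuhnibibiz/: /z/ is a voiced obstruent in word-final position, so it devoices to [s]. → [sjuzuhefuhnibibis].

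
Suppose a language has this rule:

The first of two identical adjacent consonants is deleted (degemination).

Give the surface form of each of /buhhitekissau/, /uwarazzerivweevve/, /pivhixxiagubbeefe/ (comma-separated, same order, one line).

/buhhitekissau/: /hh/ is a geminate; the first /h/ deletes. /ss/ is a geminate; the first /s/ deletes. → [buhitekisau].
/uwarazzerivweevve/: /zz/ is a geminate; the first /z/ deletes. /vv/ is a geminate; the first /v/ deletes. → [uwarazerivweeve].
/pivhixxiagubbeefe/: /xx/ is a geminate; the first /x/ deletes. /bb/ is a geminate; the first /b/ deletes. → [pivhixiagubeefe].

buhitekisau, uwarazerivweeve, pivhixiagubeefe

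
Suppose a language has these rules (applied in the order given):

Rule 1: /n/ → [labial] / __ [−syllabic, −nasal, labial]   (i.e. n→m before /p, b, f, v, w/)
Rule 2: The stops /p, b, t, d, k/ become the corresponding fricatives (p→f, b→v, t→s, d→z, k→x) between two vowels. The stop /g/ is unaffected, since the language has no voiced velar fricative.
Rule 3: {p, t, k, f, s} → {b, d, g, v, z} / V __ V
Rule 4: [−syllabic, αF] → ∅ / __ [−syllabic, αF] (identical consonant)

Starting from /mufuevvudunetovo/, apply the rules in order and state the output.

Rule 1 (nasal place assimilation): no segment meets the environment; /mufuevvudunetovo/ is unchanged.
Rule 2 (intervocalic spirantization): /d/ is a stop between vowels /u/ and /u/, so it spirantizes to the fricative [z]. /t/ is a stop between vowels /e/ and /o/, so it spirantizes to the fricative [s]. /mufuevvudunetovo/ → mufuevvuzunesovo.
Rule 3 (intervocalic voicing): /f/ is a voiceless obstruent between vowels /u/ and /u/, so it voices to [v]. /s/ is a voiceless obstruent between vowels /e/ and /o/, so it voices to [z]. /mufuevvuzunesovo/ → muvuevvuzunezovo.
Rule 4 (degemination): /vv/ is a geminate; the first /v/ deletes. /muvuevvuzunezovo/ → muvuevuzunezovo.

muvuevuzunezovo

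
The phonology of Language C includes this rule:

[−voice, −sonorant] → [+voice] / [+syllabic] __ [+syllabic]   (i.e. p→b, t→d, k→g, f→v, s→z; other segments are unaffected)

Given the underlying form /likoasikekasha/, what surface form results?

/k/ is a voiceless obstruent between vowels /i/ and /o/, so it voices to [g].
/s/ is a voiceless obstruent between vowels /a/ and /i/, so it voices to [z].
/k/ is a voiceless obstruent between vowels /i/ and /e/, so it voices to [g].
/k/ is a voiceless obstruent between vowels /e/ and /a/, so it voices to [g].
The other instance of /s/ does not occur in the required environment and remains unchanged.
Surface form: [ligoazigegasha].

ligoazigegasha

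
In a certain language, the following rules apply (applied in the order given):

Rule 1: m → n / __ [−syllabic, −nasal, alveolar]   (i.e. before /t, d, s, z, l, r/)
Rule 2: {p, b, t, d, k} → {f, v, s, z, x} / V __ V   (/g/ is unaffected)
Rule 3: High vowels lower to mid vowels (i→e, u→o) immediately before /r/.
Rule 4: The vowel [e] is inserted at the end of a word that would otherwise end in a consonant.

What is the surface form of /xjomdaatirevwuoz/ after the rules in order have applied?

Rule 1 (nasal place assimilation): /m/ precedes the alveolar consonant /d/, so it assimilates in place to [n]. /xjomdaatirevwuoz/ → xjondaatirevwuoz.
Rule 2 (intervocalic spirantization): /t/ is a stop between vowels /a/ and /i/, so it spirantizes to the fricative [s]. /xjondaatirevwuoz/ → xjondaasirevwuoz.
Rule 3 (pre-rhotic lowering): /i/ is a high vowel immediately before /r/, so it lowers to [e]. /xjondaasirevwuoz/ → xjondaaserevwuoz.
Rule 4 (final e-epenthesis): the form ends in the consonant /z/, so [e] is inserted word-finally. /xjondaaserevwuoz/ → xjondaaserevwuoze.

xjondaaserevwuoze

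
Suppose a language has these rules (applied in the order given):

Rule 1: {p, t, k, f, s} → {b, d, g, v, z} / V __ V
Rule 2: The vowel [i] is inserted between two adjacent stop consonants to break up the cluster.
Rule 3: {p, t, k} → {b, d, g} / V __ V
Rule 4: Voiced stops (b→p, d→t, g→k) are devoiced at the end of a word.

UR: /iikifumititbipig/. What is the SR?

iigivumididibibik

Rule 1 (intervocalic voicing): /k/ is a voiceless obstruent between vowels /i/ and /i/, so it voices to [g]. /f/ is a voiceless obstruent between vowels /i/ and /u/, so it voices to [v]. /t/ is a voiceless obstruent between vowels /i/ and /i/, so it voices to [d]. /p/ is a voiceless obstruent between vowels /i/ and /i/, so it voices to [b]. /iikifumititbipig/ → iigivumiditbibig.
Rule 2 (stop-cluster i-epenthesis): /t/ and /b/ form a stop–stop cluster, so [i] is inserted between them. /iigivumiditbibig/ → iigivumiditibibig.
Rule 3 (intervocalic voicing): /t/ is a voiceless stop between vowels /i/ and /i/, so it voices to [d]. /iigivumiditibibig/ → iigivumididibibig.
Rule 4 (final devoicing): /g/ is a voiced stop in word-final position, so it devoices to [k]. /iigivumididibibig/ → iigivumididibibik.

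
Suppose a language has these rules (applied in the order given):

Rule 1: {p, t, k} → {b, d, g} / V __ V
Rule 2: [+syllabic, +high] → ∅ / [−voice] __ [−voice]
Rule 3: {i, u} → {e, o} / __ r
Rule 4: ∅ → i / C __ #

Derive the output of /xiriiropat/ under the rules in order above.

xerierobati

Rule 1 (intervocalic voicing): /p/ is a voiceless stop between vowels /o/ and /a/, so it voices to [b]. /xiriiropat/ → xiriirobat.
Rule 2 (high vowel syncope): no segment meets the environment; /xiriirobat/ is unchanged.
Rule 3 (pre-rhotic lowering): /i/ is a high vowel immediately before /r/, so it lowers to [e]. /i/ is a high vowel immediately before /r/, so it lowers to [e]. /xiriirobat/ → xerierobat.
Rule 4 (final i-epenthesis): the form ends in the consonant /t/, so [i] is inserted word-finally. /xerierobat/ → xerierobati.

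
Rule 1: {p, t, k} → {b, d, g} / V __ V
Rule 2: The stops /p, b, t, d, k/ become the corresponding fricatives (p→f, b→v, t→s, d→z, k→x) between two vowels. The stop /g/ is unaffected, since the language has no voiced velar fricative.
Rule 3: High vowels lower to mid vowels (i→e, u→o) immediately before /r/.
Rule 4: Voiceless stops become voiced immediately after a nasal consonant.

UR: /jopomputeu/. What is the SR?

jovombuzeu

Rule 1 (intervocalic voicing): /p/ is a voiceless stop between vowels /o/ and /o/, so it voices to [b]. /t/ is a voiceless stop between vowels /u/ and /e/, so it voices to [d]. /jopomputeu/ → jobompudeu.
Rule 2 (intervocalic spirantization): /b/ is a stop between vowels /o/ and /o/, so it spirantizes to the fricative [v]. /d/ is a stop between vowels /u/ and /e/, so it spirantizes to the fricative [z]. /jobompudeu/ → jovompuzeu.
Rule 3 (pre-rhotic lowering): no segment meets the environment; /jovompuzeu/ is unchanged.
Rule 4 (post-nasal voicing): /p/ is a voiceless stop immediately after the nasal /m/, so it voices to [b]. /jovompuzeu/ → jovombuzeu.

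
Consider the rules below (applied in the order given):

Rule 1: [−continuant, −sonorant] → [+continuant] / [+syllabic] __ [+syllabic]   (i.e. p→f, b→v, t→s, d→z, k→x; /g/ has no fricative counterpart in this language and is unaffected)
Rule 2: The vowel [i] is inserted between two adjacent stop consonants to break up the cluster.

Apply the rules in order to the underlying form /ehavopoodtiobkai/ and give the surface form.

Rule 1 (intervocalic spirantization): /p/ is a stop between vowels /o/ and /o/, so it spirantizes to the fricative [f]. /ehavopoodtiobkai/ → ehavofoodtiobkai.
Rule 2 (stop-cluster i-epenthesis): /d/ and /t/ form a stop–stop cluster, so [i] is inserted between them. /b/ and /k/ form a stop–stop cluster, so [i] is inserted between them. /ehavofoodtiobkai/ → ehavofooditiobikai.

ehavofooditiobikai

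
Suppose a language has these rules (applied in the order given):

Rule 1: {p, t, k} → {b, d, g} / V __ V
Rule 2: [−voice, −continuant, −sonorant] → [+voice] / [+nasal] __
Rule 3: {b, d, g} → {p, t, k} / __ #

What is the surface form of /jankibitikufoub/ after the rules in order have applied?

Rule 1 (intervocalic voicing): /t/ is a voiceless stop between vowels /i/ and /i/, so it voices to [d]. /k/ is a voiceless stop between vowels /i/ and /u/, so it voices to [g]. /jankibitikufoub/ → jankibidigufoub.
Rule 2 (post-nasal voicing): /k/ is a voiceless stop immediately after the nasal /n/, so it voices to [g]. /jankibidigufoub/ → jangibidigufoub.
Rule 3 (final devoicing): /b/ is a voiced stop in word-final position, so it devoices to [p]. /jangibidigufoub/ → jangibidigufoup.

jangibidigufoup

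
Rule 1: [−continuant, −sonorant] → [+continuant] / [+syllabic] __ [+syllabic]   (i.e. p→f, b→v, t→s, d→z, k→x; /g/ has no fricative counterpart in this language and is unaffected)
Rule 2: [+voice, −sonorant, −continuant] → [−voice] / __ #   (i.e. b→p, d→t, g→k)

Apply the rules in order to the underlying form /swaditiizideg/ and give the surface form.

Rule 1 (intervocalic spirantization): /d/ is a stop between vowels /a/ and /i/, so it spirantizes to the fricative [z]. /t/ is a stop between vowels /i/ and /i/, so it spirantizes to the fricative [s]. /d/ is a stop between vowels /i/ and /e/, so it spirantizes to the fricative [z]. /swaditiizideg/ → swazisiizizeg.
Rule 2 (final devoicing): /g/ is a voiced stop in word-final position, so it devoices to [k]. /swazisiizizeg/ → swazisiizizek.

swazisiizizek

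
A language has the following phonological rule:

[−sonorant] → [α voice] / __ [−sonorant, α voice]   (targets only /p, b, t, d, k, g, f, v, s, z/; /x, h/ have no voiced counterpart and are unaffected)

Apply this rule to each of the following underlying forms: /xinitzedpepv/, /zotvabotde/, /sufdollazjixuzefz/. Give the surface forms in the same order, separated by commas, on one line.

/xinitzedpepv/: /t/ precedes the voiced obstruent /z/, so it voices to [d] by assimilation. /d/ precedes the voiceless obstruent /p/, so it devoices to [t] by assimilation. /p/ precedes the voiced obstruent /v/, so it voices to [b] by assimilation. → [xinidzetpebv].
/zotvabotde/: /t/ precedes the voiced obstruent /v/, so it voices to [d] by assimilation. /t/ precedes the voiced obstruent /d/, so it voices to [d] by assimilation. → [zodvabodde].
/sufdollazjixuzefz/: /f/ precedes the voiced obstruent /d/, so it voices to [v] by assimilation. /f/ precedes the voiced obstruent /z/, so it voices to [v] by assimilation. → [suvdollazjixuzevz].

xinidzetpebv, zodvabodde, suvdollazjixuzevz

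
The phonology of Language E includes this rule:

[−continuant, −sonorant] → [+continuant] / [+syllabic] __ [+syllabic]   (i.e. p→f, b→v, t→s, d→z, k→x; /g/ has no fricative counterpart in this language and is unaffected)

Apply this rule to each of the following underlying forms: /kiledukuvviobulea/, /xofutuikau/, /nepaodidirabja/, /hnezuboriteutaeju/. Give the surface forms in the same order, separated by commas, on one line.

/kiledukuvviobulea/: /d/ is a stop between vowels /e/ and /u/, so it spirantizes to the fricative [z]. /k/ is a stop between vowels /u/ and /u/, so it spirantizes to the fricative [x]. /b/ is a stop between vowels /o/ and /u/, so it spirantizes to the fricative [v]. → [kilezuxuvviovulea].
/xofutuikau/: /t/ is a stop between vowels /u/ and /u/, so it spirantizes to the fricative [s]. /k/ is a stop between vowels /i/ and /a/, so it spirantizes to the fricative [x]. → [xofusuixau].
/nepaodidirabja/: /p/ is a stop between vowels /e/ and /a/, so it spirantizes to the fricative [f]. /d/ is a stop between vowels /o/ and /i/, so it spirantizes to the fricative [z]. /d/ is a stop between vowels /i/ and /i/, so it spirantizes to the fricative [z]. → [nefaozizirabja].
/hnezuboriteutaeju/: /b/ is a stop between vowels /u/ and /o/, so it spirantizes to the fricative [v]. /t/ is a stop between vowels /i/ and /e/, so it spirantizes to the fricative [s]. /t/ is a stop between vowels /u/ and /a/, so it spirantizes to the fricative [s]. → [hnezuvoriseusaeju].

kilezuxuvviovulea, xofusuixau, nefaozizirabja, hnezuvoriseusaeju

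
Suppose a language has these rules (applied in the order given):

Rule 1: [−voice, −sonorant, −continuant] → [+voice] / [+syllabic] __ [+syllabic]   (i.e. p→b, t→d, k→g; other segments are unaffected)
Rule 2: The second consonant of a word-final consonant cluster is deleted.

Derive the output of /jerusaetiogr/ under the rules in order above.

jerusaediog

Rule 1 (intervocalic voicing): /t/ is a voiceless stop between vowels /e/ and /i/, so it voices to [d]. /jerusaetiogr/ → jerusaediogr.
Rule 2 (final cluster simplification): /r/ is the second consonant of a word-final cluster /gr/, so it deletes. /jerusaediogr/ → jerusaediog.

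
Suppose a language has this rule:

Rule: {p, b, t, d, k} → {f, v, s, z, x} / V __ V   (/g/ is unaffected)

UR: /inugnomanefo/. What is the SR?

No segment of /inugnomanefo/ meets the structural description of the rule, so the form surfaces unchanged.

inugnomanefo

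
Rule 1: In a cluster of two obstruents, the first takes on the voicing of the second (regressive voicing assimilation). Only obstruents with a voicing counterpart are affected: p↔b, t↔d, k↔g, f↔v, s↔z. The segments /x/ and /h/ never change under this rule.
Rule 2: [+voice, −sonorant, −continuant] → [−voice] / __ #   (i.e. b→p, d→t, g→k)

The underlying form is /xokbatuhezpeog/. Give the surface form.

xogbatuhespeok

Rule 1 (regressive voicing assimilation): /k/ precedes the voiced obstruent /b/, so it voices to [g] by assimilation. /z/ precedes the voiceless obstruent /p/, so it devoices to [s] by assimilation. /xokbatuhezpeog/ → xogbatuhespeog.
Rule 2 (final devoicing): /g/ is a voiced stop in word-final position, so it devoices to [k]. /xogbatuhespeog/ → xogbatuhespeok.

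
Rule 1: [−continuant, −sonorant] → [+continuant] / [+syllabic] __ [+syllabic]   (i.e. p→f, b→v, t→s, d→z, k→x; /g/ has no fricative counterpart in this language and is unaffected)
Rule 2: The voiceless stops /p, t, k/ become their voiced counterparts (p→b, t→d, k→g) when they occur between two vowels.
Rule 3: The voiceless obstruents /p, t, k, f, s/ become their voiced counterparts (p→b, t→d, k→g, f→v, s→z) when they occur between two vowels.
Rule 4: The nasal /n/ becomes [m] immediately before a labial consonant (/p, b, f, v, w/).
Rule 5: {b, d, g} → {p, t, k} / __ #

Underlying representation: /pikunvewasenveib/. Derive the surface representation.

pixumvewazemveip

Rule 1 (intervocalic spirantization): /k/ is a stop between vowels /i/ and /u/, so it spirantizes to the fricative [x]. /pikunvewasenveib/ → pixunvewasenveib.
Rule 2 (intervocalic voicing): no segment meets the environment; /pixunvewasenveib/ is unchanged.
Rule 3 (intervocalic voicing): /s/ is a voiceless obstruent between vowels /a/ and /e/, so it voices to [z]. /pixunvewasenveib/ → pixunvewazenveib.
Rule 4 (nasal place assimilation): /n/ precedes the labial consonant /v/, so it assimilates in place to [m]. /n/ precedes the labial consonant /v/, so it assimilates in place to [m]. /pixunvewazenveib/ → pixumvewazemveib.
Rule 5 (final devoicing): /b/ is a voiced stop in word-final position, so it devoices to [p]. /pixumvewazemveib/ → pixumvewazemveip.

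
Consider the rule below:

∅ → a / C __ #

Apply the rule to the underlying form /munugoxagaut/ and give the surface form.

munugoxagauta

the form ends in the consonant /t/, so [a] is inserted word-finally.
Surface form: [munugoxagauta].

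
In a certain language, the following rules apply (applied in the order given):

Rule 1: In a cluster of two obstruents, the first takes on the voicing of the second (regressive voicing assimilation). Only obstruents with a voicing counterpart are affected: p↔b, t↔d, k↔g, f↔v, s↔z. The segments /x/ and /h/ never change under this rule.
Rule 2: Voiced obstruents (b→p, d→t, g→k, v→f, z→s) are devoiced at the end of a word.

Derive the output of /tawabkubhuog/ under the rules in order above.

Rule 1 (regressive voicing assimilation): /b/ precedes the voiceless obstruent /k/, so it devoices to [p] by assimilation. /b/ precedes the voiceless obstruent /h/, so it devoices to [p] by assimilation. /tawabkubhuog/ → tawapkuphuog.
Rule 2 (final devoicing): /g/ is a voiced obstruent in word-final position, so it devoices to [k]. /tawapkuphuog/ → tawapkuphuok.

tawapkuphuok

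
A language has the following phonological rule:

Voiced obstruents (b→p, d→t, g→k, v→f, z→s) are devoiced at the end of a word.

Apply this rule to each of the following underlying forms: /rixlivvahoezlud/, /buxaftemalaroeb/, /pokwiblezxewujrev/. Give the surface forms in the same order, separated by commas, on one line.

/rixlivvahoezlud/: /d/ is a voiced obstruent in word-final position, so it devoices to [t]. → [rixlivvahoezlut].
/buxaftemalaroeb/: /b/ is a voiced obstruent in word-final position, so it devoices to [p]. → [buxaftemalaroep].
/pokwiblezxewujrev/: /v/ is a voiced obstruent in word-final position, so it devoices to [f]. → [pokwiblezxewujref].

rixlivvahoezlut, buxaftemalaroep, pokwiblezxewujref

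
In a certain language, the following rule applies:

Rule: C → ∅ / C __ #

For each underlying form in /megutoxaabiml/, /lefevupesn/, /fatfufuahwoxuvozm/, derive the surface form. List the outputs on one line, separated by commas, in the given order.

megutoxaabim, lefevupes, fatfufuahwoxuvoz

/megutoxaabiml/: /l/ is the second consonant of a word-final cluster /ml/, so it deletes. → [megutoxaabim].
/lefevupesn/: /n/ is the second consonant of a word-final cluster /sn/, so it deletes. → [lefevupes].
/fatfufuahwoxuvozm/: /m/ is the second consonant of a word-final cluster /zm/, so it deletes. → [fatfufuahwoxuvoz].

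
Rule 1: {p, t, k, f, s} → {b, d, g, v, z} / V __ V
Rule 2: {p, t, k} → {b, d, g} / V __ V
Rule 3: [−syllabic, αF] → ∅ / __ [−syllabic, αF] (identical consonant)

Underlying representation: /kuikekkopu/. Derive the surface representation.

kuigekobu

Rule 1 (intervocalic voicing): /k/ is a voiceless obstruent between vowels /i/ and /e/, so it voices to [g]. /p/ is a voiceless obstruent between vowels /o/ and /u/, so it voices to [b]. /kuikekkopu/ → kuigekkobu.
Rule 2 (intervocalic voicing): no segment meets the environment; /kuigekkobu/ is unchanged.
Rule 3 (degemination): /kk/ is a geminate; the first /k/ deletes. /kuigekkobu/ → kuigekobu.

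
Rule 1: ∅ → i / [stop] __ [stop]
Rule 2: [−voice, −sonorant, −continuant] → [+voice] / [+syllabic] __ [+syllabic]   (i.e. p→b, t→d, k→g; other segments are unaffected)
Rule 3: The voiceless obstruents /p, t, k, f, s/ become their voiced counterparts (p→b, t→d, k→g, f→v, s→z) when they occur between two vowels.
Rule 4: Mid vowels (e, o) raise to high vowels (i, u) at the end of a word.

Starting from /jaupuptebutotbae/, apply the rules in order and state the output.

Rule 1 (stop-cluster i-epenthesis): /p/ and /t/ form a stop–stop cluster, so [i] is inserted between them. /t/ and /b/ form a stop–stop cluster, so [i] is inserted between them. /jaupuptebutotbae/ → jaupupitebutotibae.
Rule 2 (intervocalic voicing): /p/ is a voiceless stop between vowels /u/ and /u/, so it voices to [b]. /p/ is a voiceless stop between vowels /u/ and /i/, so it voices to [b]. /t/ is a voiceless stop between vowels /i/ and /e/, so it voices to [d]. /t/ is a voiceless stop between vowels /u/ and /o/, so it voices to [d]. /t/ is a voiceless stop between vowels /o/ and /i/, so it voices to [d]. /jaupupitebutotibae/ → jaububidebudodibae.
Rule 3 (intervocalic voicing): no segment meets the environment; /jaububidebudodibae/ is unchanged.
Rule 4 (final vowel raising): /e/ is a mid vowel in word-final position, so it raises to [i]. /jaububidebudodibae/ → jaububidebudodibai.

jaububidebudodibai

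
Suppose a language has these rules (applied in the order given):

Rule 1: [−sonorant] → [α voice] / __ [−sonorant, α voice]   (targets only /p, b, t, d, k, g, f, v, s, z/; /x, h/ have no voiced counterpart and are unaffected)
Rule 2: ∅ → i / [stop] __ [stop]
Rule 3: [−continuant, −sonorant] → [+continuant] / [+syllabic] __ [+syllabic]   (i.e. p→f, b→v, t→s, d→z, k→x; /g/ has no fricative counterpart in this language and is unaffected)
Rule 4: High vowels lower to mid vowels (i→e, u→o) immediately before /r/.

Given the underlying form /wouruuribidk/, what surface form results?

wooruorivisik

Rule 1 (regressive voicing assimilation): /d/ precedes the voiceless obstruent /k/, so it devoices to [t] by assimilation. /wouruuribidk/ → wouruuribitk.
Rule 2 (stop-cluster i-epenthesis): /t/ and /k/ form a stop–stop cluster, so [i] is inserted between them. /wouruuribitk/ → wouruuribitik.
Rule 3 (intervocalic spirantization): /b/ is a stop between vowels /i/ and /i/, so it spirantizes to the fricative [v]. /t/ is a stop between vowels /i/ and /i/, so it spirantizes to the fricative [s]. /wouruuribitik/ → wouruurivisik.
Rule 4 (pre-rhotic lowering): /u/ is a high vowel immediately before /r/, so it lowers to [o]. /u/ is a high vowel immediately before /r/, so it lowers to [o]. /wouruurivisik/ → wooruorivisik.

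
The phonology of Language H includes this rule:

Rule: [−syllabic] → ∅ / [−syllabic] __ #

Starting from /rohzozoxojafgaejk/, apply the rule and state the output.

rohzozoxojafgaej

/k/ is the second consonant of a word-final cluster /jk/, so it deletes.
Surface form: [rohzozoxojafgaej].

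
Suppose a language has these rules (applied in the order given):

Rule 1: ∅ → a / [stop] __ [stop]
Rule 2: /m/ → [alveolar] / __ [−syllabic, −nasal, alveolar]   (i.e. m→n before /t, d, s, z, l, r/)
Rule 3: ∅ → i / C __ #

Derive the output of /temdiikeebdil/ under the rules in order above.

tendiikeebadili

Rule 1 (stop-cluster a-epenthesis): /b/ and /d/ form a stop–stop cluster, so [a] is inserted between them. /temdiikeebdil/ → temdiikeebadil.
Rule 2 (nasal place assimilation): /m/ precedes the alveolar consonant /d/, so it assimilates in place to [n]. /temdiikeebadil/ → tendiikeebadil.
Rule 3 (final i-epenthesis): the form ends in the consonant /l/, so [i] is inserted word-finally. /tendiikeebadil/ → tendiikeebadili.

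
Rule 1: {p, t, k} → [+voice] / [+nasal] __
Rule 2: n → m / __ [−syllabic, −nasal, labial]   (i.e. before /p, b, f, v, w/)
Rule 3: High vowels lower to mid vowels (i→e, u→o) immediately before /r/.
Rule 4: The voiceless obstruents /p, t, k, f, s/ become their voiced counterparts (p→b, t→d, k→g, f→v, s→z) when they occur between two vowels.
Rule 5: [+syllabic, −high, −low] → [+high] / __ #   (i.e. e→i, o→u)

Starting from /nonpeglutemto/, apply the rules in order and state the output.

Rule 1 (post-nasal voicing): /p/ is a voiceless stop immediately after the nasal /n/, so it voices to [b]. /t/ is a voiceless stop immediately after the nasal /m/, so it voices to [d]. /nonpeglutemto/ → nonbeglutemdo.
Rule 2 (nasal place assimilation): /n/ precedes the labial consonant /b/, so it assimilates in place to [m]. /nonbeglutemdo/ → nombeglutemdo.
Rule 3 (pre-rhotic lowering): no segment meets the environment; /nombeglutemdo/ is unchanged.
Rule 4 (intervocalic voicing): /t/ is a voiceless obstruent between vowels /u/ and /e/, so it voices to [d]. /nombeglutemdo/ → nombegludemdo.
Rule 5 (final vowel raising): /o/ is a mid vowel in word-final position, so it raises to [u]. /nombegludemdo/ → nombegludemdu.

nombegludemdu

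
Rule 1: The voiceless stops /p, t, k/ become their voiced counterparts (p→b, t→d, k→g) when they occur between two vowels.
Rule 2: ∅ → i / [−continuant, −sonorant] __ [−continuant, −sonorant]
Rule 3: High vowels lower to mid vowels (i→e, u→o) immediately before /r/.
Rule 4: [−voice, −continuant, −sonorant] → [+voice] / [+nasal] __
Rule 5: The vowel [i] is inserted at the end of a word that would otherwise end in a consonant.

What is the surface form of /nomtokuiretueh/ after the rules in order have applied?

nomdoguereduehi

Rule 1 (intervocalic voicing): /k/ is a voiceless stop between vowels /o/ and /u/, so it voices to [g]. /t/ is a voiceless stop between vowels /e/ and /u/, so it voices to [d]. /nomtokuiretueh/ → nomtoguiredueh.
Rule 2 (stop-cluster i-epenthesis): no segment meets the environment; /nomtoguiredueh/ is unchanged.
Rule 3 (pre-rhotic lowering): /i/ is a high vowel immediately before /r/, so it lowers to [e]. /nomtoguiredueh/ → nomtogueredueh.
Rule 4 (post-nasal voicing): /t/ is a voiceless stop immediately after the nasal /m/, so it voices to [d]. /nomtogueredueh/ → nomdogueredueh.
Rule 5 (final i-epenthesis): the form ends in the consonant /h/, so [i] is inserted word-finally. /nomdogueredueh/ → nomdoguereduehi.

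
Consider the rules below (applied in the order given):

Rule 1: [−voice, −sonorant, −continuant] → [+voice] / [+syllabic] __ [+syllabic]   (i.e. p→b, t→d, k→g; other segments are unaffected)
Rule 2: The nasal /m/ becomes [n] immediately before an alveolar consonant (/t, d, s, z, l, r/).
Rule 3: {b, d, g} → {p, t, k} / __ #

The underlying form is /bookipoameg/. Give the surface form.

Rule 1 (intervocalic voicing): /k/ is a voiceless stop between vowels /o/ and /i/, so it voices to [g]. /p/ is a voiceless stop between vowels /i/ and /o/, so it voices to [b]. /bookipoameg/ → boogiboameg.
Rule 2 (nasal place assimilation): no segment meets the environment; /boogiboameg/ is unchanged.
Rule 3 (final devoicing): /g/ is a voiced stop in word-final position, so it devoices to [k]. /boogiboameg/ → boogiboamek.

boogiboamek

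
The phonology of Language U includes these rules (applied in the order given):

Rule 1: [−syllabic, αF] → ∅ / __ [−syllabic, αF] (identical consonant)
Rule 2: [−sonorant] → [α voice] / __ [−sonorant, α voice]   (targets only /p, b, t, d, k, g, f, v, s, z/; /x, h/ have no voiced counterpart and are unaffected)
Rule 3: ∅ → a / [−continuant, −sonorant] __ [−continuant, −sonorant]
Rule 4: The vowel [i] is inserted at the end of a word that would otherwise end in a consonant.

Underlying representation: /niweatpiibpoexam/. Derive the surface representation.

Rule 1 (degemination): no segment meets the environment; /niweatpiibpoexam/ is unchanged.
Rule 2 (regressive voicing assimilation): /b/ precedes the voiceless obstruent /p/, so it devoices to [p] by assimilation. /niweatpiibpoexam/ → niweatpiippoexam.
Rule 3 (stop-cluster a-epenthesis): /t/ and /p/ form a stop–stop cluster, so [a] is inserted between them. /p/ and /p/ form a stop–stop cluster, so [a] is inserted between them. /niweatpiippoexam/ → niweatapiipapoexam.
Rule 4 (final i-epenthesis): the form ends in the consonant /m/, so [i] is inserted word-finally. /niweatapiipapoexam/ → niweatapiipapoexami.

niweatapiipapoexami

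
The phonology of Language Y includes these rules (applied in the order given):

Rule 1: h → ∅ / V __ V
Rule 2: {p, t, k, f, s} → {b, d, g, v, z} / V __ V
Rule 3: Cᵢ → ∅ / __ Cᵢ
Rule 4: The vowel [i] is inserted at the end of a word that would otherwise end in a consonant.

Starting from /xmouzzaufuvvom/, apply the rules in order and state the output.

Rule 1 (intervocalic h-deletion): no segment meets the environment; /xmouzzaufuvvom/ is unchanged.
Rule 2 (intervocalic voicing): /f/ is a voiceless obstruent between vowels /u/ and /u/, so it voices to [v]. /xmouzzaufuvvom/ → xmouzzauvuvvom.
Rule 3 (degemination): /zz/ is a geminate; the first /z/ deletes. /vv/ is a geminate; the first /v/ deletes. /xmouzzauvuvvom/ → xmouzauvuvom.
Rule 4 (final i-epenthesis): the form ends in the consonant /m/, so [i] is inserted word-finally. /xmouzauvuvom/ → xmouzauvuvomi.

xmouzauvuvomi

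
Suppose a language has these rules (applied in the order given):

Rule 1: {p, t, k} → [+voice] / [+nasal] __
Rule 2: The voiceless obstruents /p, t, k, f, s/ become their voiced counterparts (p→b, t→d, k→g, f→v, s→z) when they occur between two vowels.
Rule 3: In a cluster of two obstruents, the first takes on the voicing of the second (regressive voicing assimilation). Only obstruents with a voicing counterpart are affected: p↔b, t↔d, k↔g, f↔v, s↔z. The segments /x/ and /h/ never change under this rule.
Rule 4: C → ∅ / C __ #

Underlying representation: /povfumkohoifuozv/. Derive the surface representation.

Rule 1 (post-nasal voicing): /k/ is a voiceless stop immediately after the nasal /m/, so it voices to [g]. /povfumkohoifuozv/ → povfumgohoifuozv.
Rule 2 (intervocalic voicing): /f/ is a voiceless obstruent between vowels /i/ and /u/, so it voices to [v]. /povfumgohoifuozv/ → povfumgohoivuozv.
Rule 3 (regressive voicing assimilation): /v/ precedes the voiceless obstruent /f/, so it devoices to [f] by assimilation. /povfumgohoivuozv/ → poffumgohoivuozv.
Rule 4 (final cluster simplification): /v/ is the second consonant of a word-final cluster /zv/, so it deletes. /poffumgohoivuozv/ → poffumgohoivuoz.

poffumgohoivuoz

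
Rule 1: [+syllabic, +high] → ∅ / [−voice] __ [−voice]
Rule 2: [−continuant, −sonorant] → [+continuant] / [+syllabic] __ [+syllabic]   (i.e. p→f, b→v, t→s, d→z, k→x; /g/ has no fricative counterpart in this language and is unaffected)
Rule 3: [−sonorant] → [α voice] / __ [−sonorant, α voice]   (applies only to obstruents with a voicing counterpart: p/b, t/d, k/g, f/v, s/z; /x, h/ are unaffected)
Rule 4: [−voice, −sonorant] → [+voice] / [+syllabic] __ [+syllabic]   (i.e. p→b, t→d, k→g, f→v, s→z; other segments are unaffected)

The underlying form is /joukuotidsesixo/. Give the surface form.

jouxuozitsesxo

Rule 1 (high vowel syncope): /i/ is a high vowel flanked by voiceless consonants /s/ and /x/, so it deletes. /joukuotidsesixo/ → joukuotidsesxo.
Rule 2 (intervocalic spirantization): /k/ is a stop between vowels /u/ and /u/, so it spirantizes to the fricative [x]. /t/ is a stop between vowels /o/ and /i/, so it spirantizes to the fricative [s]. /joukuotidsesxo/ → jouxuosidsesxo.
Rule 3 (regressive voicing assimilation): /d/ precedes the voiceless obstruent /s/, so it devoices to [t] by assimilation. /jouxuosidsesxo/ → jouxuositsesxo.
Rule 4 (intervocalic voicing): /s/ is a voiceless obstruent between vowels /o/ and /i/, so it voices to [z]. /jouxuositsesxo/ → jouxuozitsesxo.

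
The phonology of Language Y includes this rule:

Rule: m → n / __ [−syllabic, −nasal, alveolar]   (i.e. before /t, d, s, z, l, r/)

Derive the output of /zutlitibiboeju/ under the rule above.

zutlitibiboeju

No segment of /zutlitibiboeju/ meets the structural description of the rule, so the form surfaces unchanged.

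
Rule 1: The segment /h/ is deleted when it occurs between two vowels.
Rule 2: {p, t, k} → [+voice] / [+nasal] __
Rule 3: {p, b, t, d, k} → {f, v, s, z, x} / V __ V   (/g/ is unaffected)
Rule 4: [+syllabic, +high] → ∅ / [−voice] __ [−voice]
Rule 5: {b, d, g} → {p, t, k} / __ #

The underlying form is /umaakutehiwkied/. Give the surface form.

umaaxseiwkiet

Rule 1 (intervocalic h-deletion): /h/ occurs between vowels /e/ and /i/, so it deletes. /umaakutehiwkied/ → umaakuteiwkied.
Rule 2 (post-nasal voicing): no segment meets the environment; /umaakuteiwkied/ is unchanged.
Rule 3 (intervocalic spirantization): /k/ is a stop between vowels /a/ and /u/, so it spirantizes to the fricative [x]. /t/ is a stop between vowels /u/ and /e/, so it spirantizes to the fricative [s]. /umaakuteiwkied/ → umaaxuseiwkied.
Rule 4 (high vowel syncope): /u/ is a high vowel flanked by voiceless consonants /x/ and /s/, so it deletes. /umaaxuseiwkied/ → umaaxseiwkied.
Rule 5 (final devoicing): /d/ is a voiced stop in word-final position, so it devoices to [t]. /umaaxseiwkied/ → umaaxseiwkiet.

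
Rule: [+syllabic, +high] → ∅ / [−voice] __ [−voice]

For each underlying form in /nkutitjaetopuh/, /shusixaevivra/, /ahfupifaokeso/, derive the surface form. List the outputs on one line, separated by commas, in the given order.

nkttjaetoph, shsxaevivra, ahfpfaokeso

/nkutitjaetopuh/: /u/ is a high vowel flanked by voiceless consonants /k/ and /t/, so it deletes. /i/ is a high vowel flanked by voiceless consonants /t/ and /t/, so it deletes. /u/ is a high vowel flanked by voiceless consonants /p/ and /h/, so it deletes. → [nkttjaetoph].
/shusixaevivra/: /u/ is a high vowel flanked by voiceless consonants /h/ and /s/, so it deletes. /i/ is a high vowel flanked by voiceless consonants /s/ and /x/, so it deletes. → [shsxaevivra].
/ahfupifaokeso/: /u/ is a high vowel flanked by voiceless consonants /f/ and /p/, so it deletes. /i/ is a high vowel flanked by voiceless consonants /p/ and /f/, so it deletes. → [ahfpfaokeso].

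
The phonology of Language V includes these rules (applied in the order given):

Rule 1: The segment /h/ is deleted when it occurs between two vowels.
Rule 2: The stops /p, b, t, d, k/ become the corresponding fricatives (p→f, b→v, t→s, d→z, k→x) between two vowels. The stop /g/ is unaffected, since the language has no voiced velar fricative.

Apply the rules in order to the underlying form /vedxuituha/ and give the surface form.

vedxuisua

Rule 1 (intervocalic h-deletion): /h/ occurs between vowels /u/ and /a/, so it deletes. /vedxuituha/ → vedxuitua.
Rule 2 (intervocalic spirantization): /t/ is a stop between vowels /i/ and /u/, so it spirantizes to the fricative [s]. /vedxuitua/ → vedxuisua.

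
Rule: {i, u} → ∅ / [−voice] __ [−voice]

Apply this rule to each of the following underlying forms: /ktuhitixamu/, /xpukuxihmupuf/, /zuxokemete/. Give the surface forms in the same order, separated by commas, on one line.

/ktuhitixamu/: /u/ is a high vowel flanked by voiceless consonants /t/ and /h/, so it deletes. /i/ is a high vowel flanked by voiceless consonants /h/ and /t/, so it deletes. /i/ is a high vowel flanked by voiceless consonants /t/ and /x/, so it deletes. → [kthtxamu].
/xpukuxihmupuf/: /u/ is a high vowel flanked by voiceless consonants /p/ and /k/, so it deletes. /u/ is a high vowel flanked by voiceless consonants /k/ and /x/, so it deletes. /i/ is a high vowel flanked by voiceless consonants /x/ and /h/, so it deletes. /u/ is a high vowel flanked by voiceless consonants /p/ and /f/, so it deletes. → [xpkxhmupf].
/zuxokemete/: the rule's environment is not met; surfaces unchanged as [zuxokemete].

kthtxamu, xpkxhmupf, zuxokemete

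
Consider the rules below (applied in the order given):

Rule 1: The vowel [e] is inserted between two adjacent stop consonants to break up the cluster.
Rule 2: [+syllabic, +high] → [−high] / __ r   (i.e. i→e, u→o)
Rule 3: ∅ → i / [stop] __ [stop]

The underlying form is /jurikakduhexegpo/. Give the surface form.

Rule 1 (stop-cluster e-epenthesis): /k/ and /d/ form a stop–stop cluster, so [e] is inserted between them. /g/ and /p/ form a stop–stop cluster, so [e] is inserted between them. /jurikakduhexegpo/ → jurikakeduhexegepo.
Rule 2 (pre-rhotic lowering): /u/ is a high vowel immediately before /r/, so it lowers to [o]. /jurikakeduhexegepo/ → jorikakeduhexegepo.
Rule 3 (stop-cluster i-epenthesis): no segment meets the environment; /jorikakeduhexegepo/ is unchanged.

jorikakeduhexegepo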